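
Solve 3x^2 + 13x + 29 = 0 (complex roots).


disc = 13^2 - 4*3*29 = 169 - 348 = -179
sqrt(|disc|) = sqrt(179) = 13.3791
Real part = -13/(2*3) = -2.1667
Imag part = 13.3791/(2*3) = 2.2298

-2.1667 ± 2.2298i


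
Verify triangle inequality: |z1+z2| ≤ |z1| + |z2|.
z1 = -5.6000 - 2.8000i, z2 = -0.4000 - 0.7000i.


|z1| = sqrt((-5.6)^2 + (-2.8)^2) = sqrt(39.2) = 6.2610
|z2| = sqrt((-0.4)^2 + (-0.7)^2) = sqrt(0.65) = 0.8062
z1+z2 = -6.0000 - 3.5000i
|z1+z2| = sqrt(48.25) = 6.9462
|z1|+|z2| = 6.2610 + 0.8062 = 7.0672

|z1+z2| = 6.9462 ≤ |z1|+|z2| = 7.0672 (verified)


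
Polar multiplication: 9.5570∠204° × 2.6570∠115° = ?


r = 9.5570 * 2.6570 = 25.3929
theta = 204° + 115° = 319° = 319° (mod 360)

25.3929 cis(319°)


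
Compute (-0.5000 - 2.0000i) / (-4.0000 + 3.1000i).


Conjugate of z2 = -4.0000 - 3.1000i
Numerator: (-0.5000 - 2.0000i)(-4.0000 - 3.1000i) = -4.2000 + 9.5500i
Denominator: (-4)^2 + 3.1^2 = 25.61
Result = (-4.2000 + 9.5500i)/25.61

-0.1640 + 0.3729i


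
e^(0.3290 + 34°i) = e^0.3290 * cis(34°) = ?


e^0.3290 = 1.38958
cos(34°) = 0.829
sin(34°) = 0.55919
Real = 1.38958*0.829 = 1.1520
Imag = 1.38958*0.55919 = 0.7770

1.1520 + 0.7770i


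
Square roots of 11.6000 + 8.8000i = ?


|z| = sqrt(134.56+77.44) = 14.5602
sqrt((|z|+a)/2) = sqrt((14.5602+11.6)/2) = sqrt(13.0801) = 3.6166
sqrt((|z|-a)/2) = sqrt((14.5602-11.6)/2) = sqrt(1.4801) = 1.2166

±(3.6166 + 1.2166i) i.e. 3.6166 + 1.2166i and -3.6166 - 1.2166i


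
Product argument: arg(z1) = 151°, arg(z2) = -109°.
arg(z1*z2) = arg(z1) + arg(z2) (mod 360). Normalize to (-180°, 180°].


arg(z1*z2) = 151° - 109° = 42°
Normalized to (-180°, 180°]: 42°

42°


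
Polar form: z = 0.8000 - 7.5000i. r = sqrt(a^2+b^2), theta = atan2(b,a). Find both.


r = sqrt(0.64+56.25) = sqrt(56.89) = 7.5425
theta = atan2(-7.5, 0.8) = -83.9115 degrees

r = 7.5425, theta = -83.9115 degrees


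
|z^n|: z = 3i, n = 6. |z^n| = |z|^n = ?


|z| = sqrt(0+9) = sqrt(9) = 3
|z^6| = |z|^6 = 3^6 = 729

|z^6| = 729


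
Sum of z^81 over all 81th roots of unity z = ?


The roots are w_k = w^k with w = e^(2*pi*i/81), and (w^k)^81 = (w^81)^k.
So S = 1 + u + u^2 + ... + u^(80) with u = w^81.
81 = 1*81 + 0, so 81 is a multiple of 81 and u = (w^81)^1 = 1.
Every one of the 81 terms equals 1: S = 81

S = 81


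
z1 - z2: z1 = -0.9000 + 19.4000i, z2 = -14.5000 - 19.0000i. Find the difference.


Real: -0.9 + 14.5 = 13.6
Imag: 19.4 + 19 = 38.4

13.6000 + 38.4000i


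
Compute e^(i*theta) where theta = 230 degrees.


cos(230°) = -0.6428
sin(230°) = -0.7660

e^(i*230°) = -0.6428 - 0.7660i


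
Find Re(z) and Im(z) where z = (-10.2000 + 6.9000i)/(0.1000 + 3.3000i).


Multiply by conjugate: (-10.2000 + 6.9000i)(0.1000 - 3.3000i) / (0.1^2 + 3.3^2)
Numerator real = -10.2*0.1 + 6.9*3.3 = 21.75
Numerator imag = 6.9*0.1 - (-10.2)*3.3 = 34.35
Denominator = 10.9
Re(z) = 21.75/10.9 = 1.9954
Im(z) = 34.35/10.9 = 3.1514

Re(z) = 1.9954, Im(z) = 3.1514


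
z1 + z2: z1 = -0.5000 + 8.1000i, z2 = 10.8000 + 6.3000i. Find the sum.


Real: -0.5 + 10.8 = 10.3
Imag: 8.1 + 6.3 = 14.4

10.3000 + 14.4000i


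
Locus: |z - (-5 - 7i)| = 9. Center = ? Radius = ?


|z - z0| = r is a circle with center z0 and radius r.
Center = (-5, -7), radius = 9

Circle with center (-5, -7) and radius 9


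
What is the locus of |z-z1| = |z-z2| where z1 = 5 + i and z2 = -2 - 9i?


Equal distances means the locus is the perpendicular bisector of z1 and z2.
Midpoint = ((5+(-2))/2, (1+(-9))/2) = (1.5000, -4.0000)

Perpendicular bisector through (1.5000, -4.0000)


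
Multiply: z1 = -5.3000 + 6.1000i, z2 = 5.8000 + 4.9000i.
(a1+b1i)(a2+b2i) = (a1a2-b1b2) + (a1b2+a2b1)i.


Real = -5.3*5.8 - 6.1*4.9 = -30.74 - 29.89 = -60.63
Imag = -5.3*4.9 + 5.8*6.1 = -25.97 + 35.38 = 9.41

-60.6300 + 9.4100i


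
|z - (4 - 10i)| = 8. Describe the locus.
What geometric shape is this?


|z - z0| = r is a circle with center z0 and radius r.
Center = (4, -10), radius = 8

Circle with center (4, -10) and radius 8


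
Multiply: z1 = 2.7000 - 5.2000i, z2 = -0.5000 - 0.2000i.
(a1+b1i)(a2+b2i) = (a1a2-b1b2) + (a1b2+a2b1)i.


Real = 2.7*(-0.5) - (-5.2)*(-0.2) = -1.35 - 1.04 = -2.39
Imag = 2.7*(-0.2) - (0.5)*(-5.2) = -0.54 + 2.6 = 2.06

-2.3900 + 2.0600i


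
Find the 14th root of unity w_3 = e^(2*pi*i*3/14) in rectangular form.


Angle = 360*3/14 = 77.1429°
a = cos(77.1429°) = 0.2225
b = sin(77.1429°) = 0.9749

0.2225 + 0.9749i


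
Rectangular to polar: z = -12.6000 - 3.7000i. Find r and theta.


r = sqrt(158.76+13.69) = sqrt(172.45) = 13.1320
theta = atan2(-3.7, -12.6) = -163.6351 degrees

r = 13.1320, theta = -163.6351 degrees


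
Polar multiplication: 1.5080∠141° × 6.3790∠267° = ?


r = 1.5080 * 6.3790 = 9.6195
theta = 141° + 267° = 408° = 48° (mod 360)

9.6195 cis(48°)


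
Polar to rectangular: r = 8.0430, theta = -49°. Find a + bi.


a = 8.0430*cos(-49°) = 8.0430*0.65606 = 5.2767
b = 8.0430*sin(-49°) = 8.0430*(-0.7547) = -6.0701

5.2767 - 6.0701i


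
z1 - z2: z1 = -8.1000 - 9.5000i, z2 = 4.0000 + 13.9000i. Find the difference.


Real: -8.1 - 4 = -12.1
Imag: -9.5 - 13.9 = -23.4

-12.1000 - 23.4000i


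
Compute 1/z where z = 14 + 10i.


|z|^2 = 196+100 = 296
1/z = (14 - 10i)/296

1/z = 0.0473 - 0.0338i


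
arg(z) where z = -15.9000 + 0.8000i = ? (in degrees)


Re = -15.9, Im = 0.8
arg = atan2(0.8, -15.9) = 177.1196 degrees

arg(z) = 177.1196 degrees


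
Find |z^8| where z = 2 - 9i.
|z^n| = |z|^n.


|z| = sqrt(4+81) = sqrt(85) = 9.2195
|z^8| = |z|^8 = (sqrt(85))^8 = 85^4 = 52200625

|z^8| = 52200625


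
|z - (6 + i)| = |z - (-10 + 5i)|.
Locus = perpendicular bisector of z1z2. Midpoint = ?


Equal distances means the locus is the perpendicular bisector of z1 and z2.
Midpoint = ((6+(-10))/2, (1+5)/2) = (-2.0000, 3.0000)

Perpendicular bisector through (-2.0000, 3.0000)


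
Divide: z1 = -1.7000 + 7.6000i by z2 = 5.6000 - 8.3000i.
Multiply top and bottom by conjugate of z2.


Conjugate of z2 = 5.6000 + 8.3000i
Numerator: (-1.7000 + 7.6000i)(5.6000 + 8.3000i) = -72.6000 + 28.4500i
Denominator: 5.6^2 + (-8.3)^2 = 100.25
Result = (-72.6000 + 28.4500i)/100.25

-0.7242 + 0.2838i


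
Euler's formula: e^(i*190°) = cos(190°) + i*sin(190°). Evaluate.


cos(190°) = -0.9848
sin(190°) = -0.1736

e^(i*190°) = -0.9848 - 0.1736i


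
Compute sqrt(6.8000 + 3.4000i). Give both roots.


|z| = sqrt(46.24+11.56) = 7.6026
sqrt((|z|+a)/2) = sqrt((7.6026+6.8)/2) = sqrt(7.2013) = 2.6835
sqrt((|z|-a)/2) = sqrt((7.6026-6.8)/2) = sqrt(0.4013) = 0.6335

±(2.6835 + 0.6335i) i.e. 2.6835 + 0.6335i and -2.6835 - 0.6335i


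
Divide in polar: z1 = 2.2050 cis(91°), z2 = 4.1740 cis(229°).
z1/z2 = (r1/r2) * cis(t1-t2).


r = 2.2050 / 4.1740 = 0.5283
theta = 91° - 229° = -138° = 222° (mod 360)

0.5283 cis(222°)


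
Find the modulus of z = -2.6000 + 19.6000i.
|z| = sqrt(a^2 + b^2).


|z| = sqrt((-2.6)^2 + 19.6^2) = sqrt(6.76 + 384.16) = sqrt(390.92) = 19.7717

|z| = 19.7717


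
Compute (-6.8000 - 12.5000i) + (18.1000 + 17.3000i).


Real: -6.8 + 18.1 = 11.3
Imag: -12.5 + 17.3 = 4.8

11.3000 + 4.8000i


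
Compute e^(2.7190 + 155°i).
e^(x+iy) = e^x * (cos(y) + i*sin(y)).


e^2.7190 = 15.1651
cos(155°) = -0.90631
sin(155°) = 0.42262
Real = 15.1651*(-0.90631) = -13.7443
Imag = 15.1651*0.42262 = 6.4091

-13.7443 + 6.4091i


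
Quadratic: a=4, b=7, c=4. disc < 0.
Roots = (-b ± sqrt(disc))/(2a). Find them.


disc = 7^2 - 4*4*4 = 49 - 64 = -15
sqrt(|disc|) = sqrt(15) = 3.8730
Real part = -7/(2*4) = -0.8750
Imag part = 3.8730/(2*4) = 0.4841

-0.8750 ± 0.4841i


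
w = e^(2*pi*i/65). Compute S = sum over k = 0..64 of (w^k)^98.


The roots are w_k = w^k with w = e^(2*pi*i/65), and (w^k)^98 = (w^98)^k.
So S = 1 + u + u^2 + ... + u^(64) with u = w^98.
98 = 1*65 + 33, so 98 is not a multiple of 65: u = (w^65)^1 * w^33 = w^33 ≠ 1 (w is a primitive 65th root), while u^65 = (w^65)^98 = 1.
Geometric series: S = (1 - u^65)/(1 - u) = (1 - 1)/(1 - u) = 0

S = 0


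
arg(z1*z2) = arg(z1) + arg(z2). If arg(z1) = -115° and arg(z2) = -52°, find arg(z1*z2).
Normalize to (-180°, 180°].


arg(z1*z2) = -115° - 52° = -167°
Normalized to (-180°, 180°]: -167°

-167°


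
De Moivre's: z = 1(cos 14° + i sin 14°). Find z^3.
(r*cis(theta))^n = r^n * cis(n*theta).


r^3 = 1^3 = 1
n*theta = 3*14° = 42° = 42° (mod 360)
a = 1*cos(42°) = 0.7431
b = 1*sin(42°) = 0.6691

1 cis(42°) = 0.7431 + 0.6691i


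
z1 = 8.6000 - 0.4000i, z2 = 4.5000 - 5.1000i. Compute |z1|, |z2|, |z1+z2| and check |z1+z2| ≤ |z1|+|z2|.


|z1| = sqrt(8.6^2 + (-0.4)^2) = sqrt(74.12) = 8.6093
|z2| = sqrt(4.5^2 + (-5.1)^2) = sqrt(46.26) = 6.8015
z1+z2 = 13.1000 - 5.5000i
|z1+z2| = sqrt(201.86) = 14.2077
|z1|+|z2| = 8.6093 + 6.8015 = 15.4108

|z1+z2| = 14.2077 ≤ |z1|+|z2| = 15.4108 (verified)


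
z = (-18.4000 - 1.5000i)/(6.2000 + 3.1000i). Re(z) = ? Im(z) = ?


Multiply by conjugate: (-18.4000 - 1.5000i)(6.2000 - 3.1000i) / (6.2^2 + 3.1^2)
Numerator real = -18.4*6.2 - (1.5)*3.1 = -118.73
Numerator imag = -1.5*6.2 - (-18.4)*3.1 = 47.74
Denominator = 48.05
Re(z) = -118.73/48.05 = -2.4710
Im(z) = 47.74/48.05 = 0.9935

Re(z) = -2.4710, Im(z) = 0.9935


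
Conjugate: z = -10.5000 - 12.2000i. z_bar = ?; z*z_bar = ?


z_bar = -10.5000 + 12.2000i
z*z_bar = (-10.5)^2 + (-12.2)^2 = 110.25 + 148.84 = 259.09

z_bar = -10.5000 + 12.2000i, z*z_bar = 259.09


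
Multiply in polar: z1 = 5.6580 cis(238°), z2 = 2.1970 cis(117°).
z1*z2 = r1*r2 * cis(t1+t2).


r = 5.6580 * 2.1970 = 12.4306
theta = 238° + 117° = 355° = 355° (mod 360)

12.4306 cis(355°)


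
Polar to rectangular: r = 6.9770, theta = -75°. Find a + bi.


a = 6.9770*cos(-75°) = 6.9770*0.25882 = 1.8058
b = 6.9770*sin(-75°) = 6.9770*(-0.96593) = -6.7393

1.8058 - 6.7393i


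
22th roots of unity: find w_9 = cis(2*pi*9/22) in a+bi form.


Angle = 360*9/22 = 147.2727°
a = cos(147.2727°) = -0.8413
b = sin(147.2727°) = 0.5406

-0.8413 + 0.5406i


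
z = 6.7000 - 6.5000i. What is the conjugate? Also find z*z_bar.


z_bar = 6.7000 + 6.5000i
z*z_bar = 6.7^2 + (-6.5)^2 = 44.89 + 42.25 = 87.14

z_bar = 6.7000 + 6.5000i, z*z_bar = 87.14


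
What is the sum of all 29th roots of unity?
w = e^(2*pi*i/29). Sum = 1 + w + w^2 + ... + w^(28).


The sum of all 29th roots of unity is 0.
Geometric series: (1 - w^29)/(1 - w) = (1-1)/(1-w) = 0 since w^29 = 1, w ≠ 1.
Alternatively: coefficient of z^28 in z^29 - 1 is 0.

0


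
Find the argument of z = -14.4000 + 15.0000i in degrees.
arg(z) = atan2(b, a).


Re = -14.4, Im = 15
arg = atan2(15, -14.4) = 133.8309 degrees

arg(z) = 133.8309 degrees


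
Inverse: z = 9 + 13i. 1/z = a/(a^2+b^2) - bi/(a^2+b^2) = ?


|z|^2 = 81+169 = 250
1/z = (9 - 13i)/250

1/z = 0.0360 - 0.0520i


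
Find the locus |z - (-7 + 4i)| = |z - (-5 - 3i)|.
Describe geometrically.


Equal distances means the locus is the perpendicular bisector of z1 and z2.
Midpoint = ((-7+(-5))/2, (4+(-3))/2) = (-6.0000, 0.5000)

Perpendicular bisector through (-6.0000, 0.5000)


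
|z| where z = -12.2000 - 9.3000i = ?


|z| = sqrt((-12.2)^2 + (-9.3)^2) = sqrt(148.84 + 86.49) = sqrt(235.33) = 15.3405

|z| = 15.3405


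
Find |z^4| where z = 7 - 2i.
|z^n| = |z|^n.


|z| = sqrt(49+4) = sqrt(53) = 7.2801
|z^4| = |z|^4 = (sqrt(53))^4 = 53^2 = 2809

|z^4| = 2809


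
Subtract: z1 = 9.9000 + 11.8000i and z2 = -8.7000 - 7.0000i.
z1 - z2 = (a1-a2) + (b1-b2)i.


Real: 9.9 + 8.7 = 18.6
Imag: 11.8 + 7 = 18.8

18.6000 + 18.8000i


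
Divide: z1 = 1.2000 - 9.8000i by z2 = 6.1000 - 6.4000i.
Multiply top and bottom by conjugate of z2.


Conjugate of z2 = 6.1000 + 6.4000i
Numerator: (1.2000 - 9.8000i)(6.1000 + 6.4000i) = 70.0400 - 52.1000i
Denominator: 6.1^2 + (-6.4)^2 = 78.17
Result = (70.0400 - 52.1000i)/78.17

0.8960 - 0.6665i


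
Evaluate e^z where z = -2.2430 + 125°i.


e^-2.2430 = 0.1061
cos(125°) = -0.5736
sin(125°) = 0.8192
Real = 0.1061*(-0.5736) = -0.0609
Imag = 0.1061*0.8192 = 0.0869

-0.0609 + 0.0869i


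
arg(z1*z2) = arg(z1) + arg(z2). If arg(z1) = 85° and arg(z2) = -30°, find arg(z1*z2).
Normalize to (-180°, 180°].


arg(z1*z2) = 85° - 30° = 55°
Normalized to (-180°, 180°]: 55°

55°


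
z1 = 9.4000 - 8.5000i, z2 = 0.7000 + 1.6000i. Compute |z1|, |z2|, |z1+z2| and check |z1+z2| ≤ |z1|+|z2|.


|z1| = sqrt(9.4^2 + (-8.5)^2) = sqrt(160.61) = 12.6732
|z2| = sqrt(0.7^2 + 1.6^2) = sqrt(3.05) = 1.7464
z1+z2 = 10.1000 - 6.9000i
|z1+z2| = sqrt(149.62) = 12.2319
|z1|+|z2| = 12.6732 + 1.7464 = 14.4196

|z1+z2| = 12.2319 ≤ |z1|+|z2| = 14.4196 (verified)


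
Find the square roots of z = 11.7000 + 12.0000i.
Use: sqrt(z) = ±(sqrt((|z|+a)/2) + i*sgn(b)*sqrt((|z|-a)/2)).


|z| = sqrt(136.89+144) = 16.7598
sqrt((|z|+a)/2) = sqrt((16.7598+11.7)/2) = sqrt(14.2299) = 3.7723
sqrt((|z|-a)/2) = sqrt((16.7598-11.7)/2) = sqrt(2.5299) = 1.5906

±(3.7723 + 1.5906i) i.e. 3.7723 + 1.5906i and -3.7723 - 1.5906i


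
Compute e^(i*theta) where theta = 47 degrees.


cos(47°) = 0.6820
sin(47°) = 0.7314

e^(i*47°) = 0.6820 + 0.7314i


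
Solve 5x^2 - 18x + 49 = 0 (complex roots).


disc = (-18)^2 - 4*5*49 = 324 - 980 = -656
sqrt(|disc|) = sqrt(656) = 25.6125
Real part = 18/(2*5) = 1.8000
Imag part = 25.6125/(2*5) = 2.5612

1.8000 ± 2.5612i


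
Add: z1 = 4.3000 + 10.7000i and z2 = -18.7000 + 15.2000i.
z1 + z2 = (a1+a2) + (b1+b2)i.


Real: 4.3 - 18.7 = -14.4
Imag: 10.7 + 15.2 = 25.9

-14.4000 + 25.9000i


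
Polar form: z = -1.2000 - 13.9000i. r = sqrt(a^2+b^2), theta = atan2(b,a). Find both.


r = sqrt(1.44+193.21) = sqrt(194.65) = 13.9517
theta = atan2(-13.9, -1.2) = -94.9342 degrees

r = 13.9517, theta = -94.9342 degrees


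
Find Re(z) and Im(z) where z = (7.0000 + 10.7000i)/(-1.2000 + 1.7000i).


Multiply by conjugate: (7.0000 + 10.7000i)(-1.2000 - 1.7000i) / ((-1.2)^2 + 1.7^2)
Numerator real = 7*(-1.2) + 10.7*1.7 = 9.79
Numerator imag = 10.7*(-1.2) - 7*1.7 = -24.74
Denominator = 4.33
Re(z) = 9.79/4.33 = 2.2610
Im(z) = -24.74/4.33 = -5.7136

Re(z) = 2.2610, Im(z) = -5.7136


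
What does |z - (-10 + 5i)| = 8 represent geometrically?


|z - z0| = r is a circle with center z0 and radius r.
Center = (-10, 5), radius = 8

Circle with center (-10, 5) and radius 8


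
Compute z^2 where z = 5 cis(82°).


r^2 = 5^2 = 25
n*theta = 2*82° = 164° = 164° (mod 360)
a = 25*cos(164°) = -24.0315
b = 25*sin(164°) = 6.8909

25 cis(164°) = -24.0315 + 6.8909i


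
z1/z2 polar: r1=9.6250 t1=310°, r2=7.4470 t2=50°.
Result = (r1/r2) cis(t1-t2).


r = 9.6250 / 7.4470 = 1.2925
theta = 310° - 50° = 260° = 260° (mod 360)

1.2925 cis(260°)


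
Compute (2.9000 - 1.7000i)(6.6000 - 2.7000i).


Real = 2.9*6.6 - (-1.7)*(-2.7) = 19.14 - 4.59 = 14.55
Imag = 2.9*(-2.7) + 6.6*(-1.7) = -7.83 - (11.22) = -19.05

14.5500 - 19.0500i


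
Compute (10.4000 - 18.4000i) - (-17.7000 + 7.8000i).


Real: 10.4 + 17.7 = 28.1
Imag: -18.4 - 7.8 = -26.2

28.1000 - 26.2000i


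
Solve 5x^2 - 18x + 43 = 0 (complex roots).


disc = (-18)^2 - 4*5*43 = 324 - 860 = -536
sqrt(|disc|) = sqrt(536) = 23.1517
Real part = 18/(2*5) = 1.8000
Imag part = 23.1517/(2*5) = 2.3152

1.8000 ± 2.3152i


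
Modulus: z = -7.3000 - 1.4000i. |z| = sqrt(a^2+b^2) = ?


|z| = sqrt((-7.3)^2 + (-1.4)^2) = sqrt(53.29 + 1.96) = sqrt(55.25) = 7.4330

|z| = 7.4330


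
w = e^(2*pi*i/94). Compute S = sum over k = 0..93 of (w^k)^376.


The roots are w_k = w^k with w = e^(2*pi*i/94), and (w^k)^376 = (w^376)^k.
So S = 1 + u + u^2 + ... + u^(93) with u = w^376.
376 = 4*94 + 0, so 376 is a multiple of 94 and u = (w^94)^4 = 1.
Every one of the 94 terms equals 1: S = 94

S = 94


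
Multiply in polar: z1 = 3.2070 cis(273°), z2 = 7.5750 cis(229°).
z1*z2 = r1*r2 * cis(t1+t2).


r = 3.2070 * 7.5750 = 24.2930
theta = 273° + 229° = 502° = 142° (mod 360)

24.2930 cis(142°)


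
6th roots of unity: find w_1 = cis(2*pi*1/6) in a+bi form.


Angle = 360*1/6 = 60°
a = cos(60°) = 0.5000
b = sin(60°) = 0.8660

0.5000 + 0.8660i


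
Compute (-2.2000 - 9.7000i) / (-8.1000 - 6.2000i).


Conjugate of z2 = -8.1000 + 6.2000i
Numerator: (-2.2000 - 9.7000i)(-8.1000 + 6.2000i) = 77.9600 + 64.9300i
Denominator: (-8.1)^2 + (-6.2)^2 = 104.05
Result = (77.9600 + 64.9300i)/104.05

0.7493 + 0.6240i


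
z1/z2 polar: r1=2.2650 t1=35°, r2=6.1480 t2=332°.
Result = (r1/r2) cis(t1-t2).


r = 2.2650 / 6.1480 = 0.3684
theta = 35° - 332° = -297° = 63° (mod 360)

0.3684 cis(63°)


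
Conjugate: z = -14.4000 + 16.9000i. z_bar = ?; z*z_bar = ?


z_bar = -14.4000 - 16.9000i
z*z_bar = (-14.4)^2 + 16.9^2 = 207.36 + 285.61 = 492.97

z_bar = -14.4000 - 16.9000i, z*z_bar = 492.97


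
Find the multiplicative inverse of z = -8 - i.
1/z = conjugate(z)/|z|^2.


|z|^2 = 64+1 = 65
1/z = (-8 + 1i)/65

1/z = -0.1231 + 0.0154i


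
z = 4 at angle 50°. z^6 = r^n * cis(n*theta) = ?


r^6 = 4^6 = 4096
n*theta = 6*50° = 300° = 300° (mod 360)
a = 4096*cos(300°) = 2048.0000
b = 4096*sin(300°) = -3547.2401

4096 cis(300°) = 2048.0000 - 3547.2401i


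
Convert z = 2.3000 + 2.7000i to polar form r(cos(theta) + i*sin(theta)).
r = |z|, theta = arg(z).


r = sqrt(5.29+7.29) = sqrt(12.58) = 3.5468
theta = atan2(2.7, 2.3) = 49.5739 degrees

r = 3.5468, theta = 49.5739 degrees


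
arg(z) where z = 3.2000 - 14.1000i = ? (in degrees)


Re = 3.2, Im = -14.1
arg = atan2(-14.1, 3.2) = -77.2133 degrees

arg(z) = -77.2133 degrees


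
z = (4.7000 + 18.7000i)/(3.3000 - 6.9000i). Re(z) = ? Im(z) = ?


Multiply by conjugate: (4.7000 + 18.7000i)(3.3000 + 6.9000i) / (3.3^2 + (-6.9)^2)
Numerator real = 4.7*3.3 + 18.7*(-6.9) = -113.52
Numerator imag = 18.7*3.3 - 4.7*(-6.9) = 94.14
Denominator = 58.5
Re(z) = -113.52/58.5 = -1.9405
Im(z) = 94.14/58.5 = 1.6092

Re(z) = -1.9405, Im(z) = 1.6092


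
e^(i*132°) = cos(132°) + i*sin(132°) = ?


cos(132°) = -0.6691
sin(132°) = 0.7431

e^(i*132°) = -0.6691 + 0.7431i


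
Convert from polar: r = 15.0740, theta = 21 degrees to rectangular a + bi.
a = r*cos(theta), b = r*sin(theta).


a = 15.0740*cos(21°) = 15.0740*0.93358 = 14.0728
b = 15.0740*sin(21°) = 15.0740*0.358368 = 5.4020

14.0728 + 5.4020i


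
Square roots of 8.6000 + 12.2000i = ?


|z| = sqrt(73.96+148.84) = 14.9265
sqrt((|z|+a)/2) = sqrt((14.9265+8.6)/2) = sqrt(11.7632) = 3.4298
sqrt((|z|-a)/2) = sqrt((14.9265-8.6)/2) = sqrt(3.1632) = 1.7786

±(3.4298 + 1.7786i) i.e. 3.4298 + 1.7786i and -3.4298 - 1.7786i


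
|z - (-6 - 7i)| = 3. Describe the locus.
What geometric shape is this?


|z - z0| = r is a circle with center z0 and radius r.
Center = (-6, -7), radius = 3

Circle with center (-6, -7) and radius 3


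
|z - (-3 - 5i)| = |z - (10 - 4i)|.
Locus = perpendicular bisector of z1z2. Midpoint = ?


Equal distances means the locus is the perpendicular bisector of z1 and z2.
Midpoint = ((-3+10)/2, (-5+(-4))/2) = (3.5000, -4.5000)

Perpendicular bisector through (3.5000, -4.5000)


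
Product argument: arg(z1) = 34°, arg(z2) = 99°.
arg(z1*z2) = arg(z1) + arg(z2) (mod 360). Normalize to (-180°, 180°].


arg(z1*z2) = 34° + 99° = 133°
Normalized to (-180°, 180°]: 133°

133°


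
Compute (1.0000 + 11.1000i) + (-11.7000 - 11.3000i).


Real: 1 - 11.7 = -10.7
Imag: 11.1 - 11.3 = -0.2

-10.7000 - 0.2000i


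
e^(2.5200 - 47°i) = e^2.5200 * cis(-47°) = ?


e^2.5200 = 12.4286
cos(-47°) = 0.682
sin(-47°) = -0.73135
Real = 12.4286*0.682 = 8.4763
Imag = 12.4286*(-0.73135) = -9.0897

8.4763 - 9.0897i


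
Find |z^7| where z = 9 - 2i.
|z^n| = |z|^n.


|z| = sqrt(81+4) = sqrt(85) = 9.2195
|z^7| = |z|^7 = (sqrt(85))^7 = 85^3 * sqrt(85) = 614125*sqrt(85)

|z^7| = 614125*sqrt(85) ≈ 5661952.7398


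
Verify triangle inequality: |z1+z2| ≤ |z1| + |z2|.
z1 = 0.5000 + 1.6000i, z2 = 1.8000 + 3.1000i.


|z1| = sqrt(0.5^2 + 1.6^2) = sqrt(2.81) = 1.6763
|z2| = sqrt(1.8^2 + 3.1^2) = sqrt(12.85) = 3.5847
z1+z2 = 2.3000 + 4.7000i
|z1+z2| = sqrt(27.38) = 5.2326
|z1|+|z2| = 1.6763 + 3.5847 = 5.2610

|z1+z2| = 5.2326 ≤ |z1|+|z2| = 5.2610 (verified)


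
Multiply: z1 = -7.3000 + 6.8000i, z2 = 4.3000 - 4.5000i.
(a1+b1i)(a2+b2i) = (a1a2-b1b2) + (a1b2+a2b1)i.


Real = -7.3*4.3 - 6.8*(-4.5) = -31.39 - (-30.6) = -0.79
Imag = -7.3*(-4.5) + 4.3*6.8 = 32.85 + 29.24 = 62.09

-0.7900 + 62.0900i


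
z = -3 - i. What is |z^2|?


|z| = sqrt(9+1) = sqrt(10) = 3.1623
|z^2| = |z|^2 = (sqrt(10))^2 = 10

|z^2| = 10


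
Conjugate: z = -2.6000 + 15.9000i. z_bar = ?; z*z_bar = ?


z_bar = -2.6000 - 15.9000i
z*z_bar = (-2.6)^2 + 15.9^2 = 6.76 + 252.81 = 259.57

z_bar = -2.6000 - 15.9000i, z*z_bar = 259.57


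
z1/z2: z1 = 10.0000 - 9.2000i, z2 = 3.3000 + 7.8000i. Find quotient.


Conjugate of z2 = 3.3000 - 7.8000i
Numerator: (10.0000 - 9.2000i)(3.3000 - 7.8000i) = -38.7600 - 108.3600i
Denominator: 3.3^2 + 7.8^2 = 71.73
Result = (-38.7600 - 108.3600i)/71.73

-0.5404 - 1.5107i


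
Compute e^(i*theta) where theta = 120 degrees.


cos(120°) = -0.5000
sin(120°) = 0.8660

e^(i*120°) = -0.5000 + 0.8660i


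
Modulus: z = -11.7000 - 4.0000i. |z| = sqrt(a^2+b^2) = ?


|z| = sqrt((-11.7)^2 + (-4)^2) = sqrt(136.89 + 16) = sqrt(152.89) = 12.3649

|z| = 12.3649


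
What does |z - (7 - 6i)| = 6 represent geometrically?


|z - z0| = r is a circle with center z0 and radius r.
Center = (7, -6), radius = 6

Circle with center (7, -6) and radius 6


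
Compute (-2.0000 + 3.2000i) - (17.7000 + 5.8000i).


Real: -2 - 17.7 = -19.7
Imag: 3.2 - 5.8 = -2.6

-19.7000 - 2.6000i


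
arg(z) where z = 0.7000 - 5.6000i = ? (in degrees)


Re = 0.7, Im = -5.6
arg = atan2(-5.6, 0.7) = -82.8750 degrees

arg(z) = -82.8750 degrees


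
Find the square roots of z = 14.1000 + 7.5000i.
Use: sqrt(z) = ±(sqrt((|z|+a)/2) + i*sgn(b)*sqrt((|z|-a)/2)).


|z| = sqrt(198.81+56.25) = 15.9706
sqrt((|z|+a)/2) = sqrt((15.9706+14.1)/2) = sqrt(15.0353) = 3.8775
sqrt((|z|-a)/2) = sqrt((15.9706-14.1)/2) = sqrt(0.9353) = 0.9671

±(3.8775 + 0.9671i) i.e. 3.8775 + 0.9671i and -3.8775 - 0.9671i


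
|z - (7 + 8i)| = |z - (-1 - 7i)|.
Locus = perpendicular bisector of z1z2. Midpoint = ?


Equal distances means the locus is the perpendicular bisector of z1 and z2.
Midpoint = ((7+(-1))/2, (8+(-7))/2) = (3.0000, 0.5000)

Perpendicular bisector through (3.0000, 0.5000)


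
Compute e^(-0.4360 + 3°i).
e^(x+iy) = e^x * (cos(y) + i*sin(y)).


e^-0.4360 = 0.6466
cos(3°) = 0.9986
sin(3°) = 0.0523
Real = 0.6466*0.9986 = 0.6457
Imag = 0.6466*0.0523 = 0.0338

0.6457 + 0.0338i


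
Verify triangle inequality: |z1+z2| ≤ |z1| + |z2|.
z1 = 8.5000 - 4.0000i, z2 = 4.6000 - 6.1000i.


|z1| = sqrt(8.5^2 + (-4)^2) = sqrt(88.25) = 9.3941
|z2| = sqrt(4.6^2 + (-6.1)^2) = sqrt(58.37) = 7.6400
z1+z2 = 13.1000 - 10.1000i
|z1+z2| = sqrt(273.62) = 16.5415
|z1|+|z2| = 9.3941 + 7.6400 = 17.0341

|z1+z2| = 16.5415 ≤ |z1|+|z2| = 17.0341 (verified)


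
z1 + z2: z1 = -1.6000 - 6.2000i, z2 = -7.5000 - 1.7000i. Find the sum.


Real: -1.6 - 7.5 = -9.1
Imag: -6.2 - 1.7 = -7.9

-9.1000 - 7.9000i


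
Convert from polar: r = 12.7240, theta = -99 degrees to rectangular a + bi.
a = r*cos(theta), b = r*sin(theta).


a = 12.7240*cos(-99°) = 12.7240*(-0.156434) = -1.9905
b = 12.7240*sin(-99°) = 12.7240*(-0.987688) = -12.5673

-1.9905 - 12.5673i


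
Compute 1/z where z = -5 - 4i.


|z|^2 = 25+16 = 41
1/z = (-5 + 4i)/41

1/z = -0.1220 + 0.0976i


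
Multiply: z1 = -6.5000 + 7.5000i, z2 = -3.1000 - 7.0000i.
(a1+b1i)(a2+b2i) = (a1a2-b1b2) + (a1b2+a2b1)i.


Real = -6.5*(-3.1) - 7.5*(-7) = 20.15 - (-52.5) = 72.65
Imag = -6.5*(-7) - (3.1)*7.5 = 45.5 - (23.25) = 22.25

72.6500 + 22.2500i


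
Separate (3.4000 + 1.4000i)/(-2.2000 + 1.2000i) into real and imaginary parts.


Multiply by conjugate: (3.4000 + 1.4000i)(-2.2000 - 1.2000i) / ((-2.2)^2 + 1.2^2)
Numerator real = 3.4*(-2.2) + 1.4*1.2 = -5.8
Numerator imag = 1.4*(-2.2) - 3.4*1.2 = -7.16
Denominator = 6.28
Re(z) = -5.8/6.28 = -0.9236
Im(z) = -7.16/6.28 = -1.1401

Re(z) = -0.9236, Im(z) = -1.1401


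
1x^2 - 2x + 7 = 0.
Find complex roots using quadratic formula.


disc = (-2)^2 - 4*1*7 = 4 - 28 = -24
sqrt(|disc|) = sqrt(24) = 4.8990
Real part = 2/(2*1) = 1.0000
Imag part = 4.8990/(2*1) = 2.4495

1.0000 ± 2.4495i


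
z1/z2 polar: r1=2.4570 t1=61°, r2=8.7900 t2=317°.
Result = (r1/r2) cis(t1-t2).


r = 2.4570 / 8.7900 = 0.2795
theta = 61° - 317° = -256° = 104° (mod 360)

0.2795 cis(104°)


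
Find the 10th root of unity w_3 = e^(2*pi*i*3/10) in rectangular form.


Angle = 360*3/10 = 108°
a = cos(108°) = -0.3090
b = sin(108°) = 0.9511

-0.3090 + 0.9511i


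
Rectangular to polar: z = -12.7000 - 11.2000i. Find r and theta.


r = sqrt(161.29+125.44) = sqrt(286.73) = 16.9331
theta = atan2(-11.2, -12.7) = -138.5913 degrees

r = 16.9331, theta = -138.5913 degrees


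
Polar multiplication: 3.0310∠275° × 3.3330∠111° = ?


r = 3.0310 * 3.3330 = 10.1023
theta = 275° + 111° = 386° = 26° (mod 360)

10.1023 cis(26°)


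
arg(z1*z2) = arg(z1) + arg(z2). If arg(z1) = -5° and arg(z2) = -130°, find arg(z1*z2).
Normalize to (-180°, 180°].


arg(z1*z2) = -5° - 130° = -135°
Normalized to (-180°, 180°]: -135°

-135°


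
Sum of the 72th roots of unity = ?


The sum of all 72th roots of unity is 0.
Geometric series: (1 - w^72)/(1 - w) = (1-1)/(1-w) = 0 since w^72 = 1, w ≠ 1.
Alternatively: coefficient of z^71 in z^72 - 1 is 0.

0


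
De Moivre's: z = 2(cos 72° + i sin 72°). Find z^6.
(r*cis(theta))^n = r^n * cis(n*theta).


r^6 = 2^6 = 64
n*theta = 6*72° = 432° = 72° (mod 360)
a = 64*cos(72°) = 19.7771
b = 64*sin(72°) = 60.8676

64 cis(72°) = 19.7771 + 60.8676i


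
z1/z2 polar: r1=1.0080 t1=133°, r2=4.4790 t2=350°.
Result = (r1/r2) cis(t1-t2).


r = 1.0080 / 4.4790 = 0.2251
theta = 133° - 350° = -217° = 143° (mod 360)

0.2251 cis(143°)


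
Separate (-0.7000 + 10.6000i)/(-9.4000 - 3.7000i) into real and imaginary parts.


Multiply by conjugate: (-0.7000 + 10.6000i)(-9.4000 + 3.7000i) / ((-9.4)^2 + (-3.7)^2)
Numerator real = -0.7*(-9.4) + 10.6*(-3.7) = -32.64
Numerator imag = 10.6*(-9.4) - (-0.7)*(-3.7) = -102.23
Denominator = 102.05
Re(z) = -32.64/102.05 = -0.3198
Im(z) = -102.23/102.05 = -1.0018

Re(z) = -0.3198, Im(z) = -1.0018


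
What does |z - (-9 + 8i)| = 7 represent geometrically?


|z - z0| = r is a circle with center z0 and radius r.
Center = (-9, 8), radius = 7

Circle with center (-9, 8) and radius 7


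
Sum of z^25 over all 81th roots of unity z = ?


The roots are w_k = w^k with w = e^(2*pi*i/81), and (w^k)^25 = (w^25)^k.
So S = 1 + u + u^2 + ... + u^(80) with u = w^25.
25 = 0*81 + 25, so 25 is not a multiple of 81: u = w^25 ≠ 1 (w is a primitive 81th root), while u^81 = (w^81)^25 = 1.
Geometric series: S = (1 - u^81)/(1 - u) = (1 - 1)/(1 - u) = 0

S = 0


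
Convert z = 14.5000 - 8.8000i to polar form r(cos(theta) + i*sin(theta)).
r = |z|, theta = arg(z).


r = sqrt(210.25+77.44) = sqrt(287.69) = 16.9614
theta = atan2(-8.8, 14.5) = -31.2534 degrees

r = 16.9614, theta = -31.2534 degrees


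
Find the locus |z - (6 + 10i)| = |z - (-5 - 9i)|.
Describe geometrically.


Equal distances means the locus is the perpendicular bisector of z1 and z2.
Midpoint = ((6+(-5))/2, (10+(-9))/2) = (0.5000, 0.5000)

Perpendicular bisector through (0.5000, 0.5000)


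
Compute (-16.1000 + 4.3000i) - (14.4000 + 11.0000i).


Real: -16.1 - 14.4 = -30.5
Imag: 4.3 - 11 = -6.7

-30.5000 - 6.7000i


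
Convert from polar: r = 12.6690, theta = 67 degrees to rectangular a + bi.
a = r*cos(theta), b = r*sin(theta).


a = 12.6690*cos(67°) = 12.6690*0.39073 = 4.9502
b = 12.6690*sin(67°) = 12.6690*0.920505 = 11.6619

4.9502 + 11.6619i


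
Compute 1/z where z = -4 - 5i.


|z|^2 = 16+25 = 41
1/z = (-4 + 5i)/41

1/z = -0.0976 + 0.1220i


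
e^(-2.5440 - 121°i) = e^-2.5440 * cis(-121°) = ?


e^-2.5440 = 0.07855
cos(-121°) = -0.515
sin(-121°) = -0.8572
Real = 0.07855*(-0.515) = -0.0405
Imag = 0.07855*(-0.8572) = -0.0673

-0.0405 - 0.0673i


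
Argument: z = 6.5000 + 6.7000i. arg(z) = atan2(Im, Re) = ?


Re = 6.5, Im = 6.7
arg = atan2(6.7, 6.5) = 45.8681 degrees

arg(z) = 45.8681 degrees


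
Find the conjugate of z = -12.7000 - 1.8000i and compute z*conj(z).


z_bar = -12.7000 + 1.8000i
z*z_bar = (-12.7)^2 + (-1.8)^2 = 161.29 + 3.24 = 164.53

z_bar = -12.7000 + 1.8000i, z*z_bar = 164.53


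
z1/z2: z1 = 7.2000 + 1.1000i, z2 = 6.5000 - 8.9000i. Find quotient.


Conjugate of z2 = 6.5000 + 8.9000i
Numerator: (7.2000 + 1.1000i)(6.5000 + 8.9000i) = 37.0100 + 71.2300i
Denominator: 6.5^2 + (-8.9)^2 = 121.46
Result = (37.0100 + 71.2300i)/121.46

0.3047 + 0.5864i


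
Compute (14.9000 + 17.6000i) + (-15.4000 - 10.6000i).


Real: 14.9 - 15.4 = -0.5
Imag: 17.6 - 10.6 = 7

-0.5000 + 7.0000i


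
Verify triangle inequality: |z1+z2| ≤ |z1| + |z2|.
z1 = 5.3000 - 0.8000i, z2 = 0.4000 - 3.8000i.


|z1| = sqrt(5.3^2 + (-0.8)^2) = sqrt(28.73) = 5.3600
|z2| = sqrt(0.4^2 + (-3.8)^2) = sqrt(14.6) = 3.8210
z1+z2 = 5.7000 - 4.6000i
|z1+z2| = sqrt(53.65) = 7.3246
|z1|+|z2| = 5.3600 + 3.8210 = 9.1810

|z1+z2| = 7.3246 ≤ |z1|+|z2| = 9.1810 (verified)


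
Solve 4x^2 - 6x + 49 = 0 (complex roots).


disc = (-6)^2 - 4*4*49 = 36 - 784 = -748
sqrt(|disc|) = sqrt(748) = 27.3496
Real part = 6/(2*4) = 0.7500
Imag part = 27.3496/(2*4) = 3.4187

0.7500 ± 3.4187i


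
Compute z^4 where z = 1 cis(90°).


r^4 = 1^4 = 1
n*theta = 4*90° = 360° = 0° (mod 360)
a = 1*cos(0°) = 1.0000
b = 1*sin(0°) = 0

1 cis(0°) = 1.0000 + 0i


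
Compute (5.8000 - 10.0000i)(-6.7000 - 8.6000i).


Real = 5.8*(-6.7) - (-10)*(-8.6) = -38.86 - 86 = -124.86
Imag = 5.8*(-8.6) - (6.7)*(-10) = -49.88 + 67 = 17.12

-124.8600 + 17.1200i


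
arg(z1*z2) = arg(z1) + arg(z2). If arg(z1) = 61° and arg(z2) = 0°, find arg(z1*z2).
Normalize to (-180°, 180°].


arg(z1*z2) = 61° + 0° = 61°
Normalized to (-180°, 180°]: 61°

61°


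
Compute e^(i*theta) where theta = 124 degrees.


cos(124°) = -0.5592
sin(124°) = 0.8290

e^(i*124°) = -0.5592 + 0.8290i


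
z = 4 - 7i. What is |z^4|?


|z| = sqrt(16+49) = sqrt(65) = 8.0623
|z^4| = |z|^4 = (sqrt(65))^4 = 65^2 = 4225

|z^4| = 4225


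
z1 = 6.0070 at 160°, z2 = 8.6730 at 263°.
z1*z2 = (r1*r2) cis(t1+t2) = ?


r = 6.0070 * 8.6730 = 52.0987
theta = 160° + 263° = 423° = 63° (mod 360)

52.0987 cis(63°)


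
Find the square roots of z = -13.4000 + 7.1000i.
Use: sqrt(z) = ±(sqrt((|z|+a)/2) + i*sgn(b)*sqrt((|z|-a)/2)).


|z| = sqrt(179.56+50.41) = 15.1648
sqrt((|z|+a)/2) = sqrt((15.1648+(-13.4))/2) = sqrt(0.8824) = 0.9394
sqrt((|z|-a)/2) = sqrt((15.1648-(-13.4))/2) = sqrt(14.2824) = 3.7792

±(0.9394 + 3.7792i) i.e. 0.9394 + 3.7792i and -0.9394 - 3.7792i


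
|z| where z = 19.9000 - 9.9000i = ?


|z| = sqrt(19.9^2 + (-9.9)^2) = sqrt(396.01 + 98.01) = sqrt(494.02) = 22.2266

|z| = 22.2266


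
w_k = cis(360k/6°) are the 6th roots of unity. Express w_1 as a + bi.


Angle = 360*1/6 = 60°
a = cos(60°) = 0.5000
b = sin(60°) = 0.8660

0.5000 + 0.8660i


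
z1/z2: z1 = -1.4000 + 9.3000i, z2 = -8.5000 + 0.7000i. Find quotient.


Conjugate of z2 = -8.5000 - 0.7000i
Numerator: (-1.4000 + 9.3000i)(-8.5000 - 0.7000i) = 18.4100 - 78.0700i
Denominator: (-8.5)^2 + 0.7^2 = 72.74
Result = (18.4100 - 78.0700i)/72.74

0.2531 - 1.0733i


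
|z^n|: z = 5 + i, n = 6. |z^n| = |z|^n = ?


|z| = sqrt(25+1) = sqrt(26) = 5.0990
|z^6| = |z|^6 = (sqrt(26))^6 = 26^3 = 17576

|z^6| = 17576


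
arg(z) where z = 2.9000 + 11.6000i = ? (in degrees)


Re = 2.9, Im = 11.6
arg = atan2(11.6, 2.9) = 75.9638 degrees

arg(z) = 75.9638 degrees


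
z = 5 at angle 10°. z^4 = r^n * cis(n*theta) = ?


r^4 = 5^4 = 625
n*theta = 4*10° = 40° = 40° (mod 360)
a = 625*cos(40°) = 478.7778
b = 625*sin(40°) = 401.7423

625 cis(40°) = 478.7778 + 401.7423i


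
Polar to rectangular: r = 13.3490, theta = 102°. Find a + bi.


a = 13.3490*cos(102°) = 13.3490*(-0.20791) = -2.7754
b = 13.3490*sin(102°) = 13.3490*0.97815 = 13.0573

-2.7754 + 13.0573i


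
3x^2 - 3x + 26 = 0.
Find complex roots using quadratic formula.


disc = (-3)^2 - 4*3*26 = 9 - 312 = -303
sqrt(|disc|) = sqrt(303) = 17.4069
Real part = 3/(2*3) = 0.5000
Imag part = 17.4069/(2*3) = 2.9011

0.5000 ± 2.9011i


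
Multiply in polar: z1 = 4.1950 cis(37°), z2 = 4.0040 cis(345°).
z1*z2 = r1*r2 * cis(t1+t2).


r = 4.1950 * 4.0040 = 16.7968
theta = 37° + 345° = 382° = 22° (mod 360)

16.7968 cis(22°)


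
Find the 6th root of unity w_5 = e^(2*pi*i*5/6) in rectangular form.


Angle = 360*5/6 = 300°
a = cos(300°) = 0.5000
b = sin(300°) = -0.8660

0.5000 - 0.8660i


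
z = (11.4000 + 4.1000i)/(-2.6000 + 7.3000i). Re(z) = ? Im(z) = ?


Multiply by conjugate: (11.4000 + 4.1000i)(-2.6000 - 7.3000i) / ((-2.6)^2 + 7.3^2)
Numerator real = 11.4*(-2.6) + 4.1*7.3 = 0.29
Numerator imag = 4.1*(-2.6) - 11.4*7.3 = -93.88
Denominator = 60.05
Re(z) = 0.29/60.05 = 0.0048
Im(z) = -93.88/60.05 = -1.5634

Re(z) = 0.0048, Im(z) = -1.5634


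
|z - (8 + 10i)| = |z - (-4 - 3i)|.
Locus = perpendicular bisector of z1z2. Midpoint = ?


Equal distances means the locus is the perpendicular bisector of z1 and z2.
Midpoint = ((8+(-4))/2, (10+(-3))/2) = (2.0000, 3.5000)

Perpendicular bisector through (2.0000, 3.5000)


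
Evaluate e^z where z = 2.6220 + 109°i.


e^2.6220 = 13.7632
cos(109°) = -0.32557
sin(109°) = 0.94552
Real = 13.7632*(-0.32557) = -4.4809
Imag = 13.7632*0.94552 = 13.0134

-4.4809 + 13.0134i


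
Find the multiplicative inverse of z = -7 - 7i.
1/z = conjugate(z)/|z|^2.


|z|^2 = 49+49 = 98
1/z = (-7 + 7i)/98

1/z = -0.0714 + 0.0714i


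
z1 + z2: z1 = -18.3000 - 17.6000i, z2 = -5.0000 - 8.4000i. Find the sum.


Real: -18.3 - 5 = -23.3
Imag: -17.6 - 8.4 = -26

-23.3000 - 26.0000i


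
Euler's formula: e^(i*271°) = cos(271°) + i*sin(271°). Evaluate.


cos(271°) = 0.0175
sin(271°) = -0.9998

e^(i*271°) = 0.0175 - 0.9998i


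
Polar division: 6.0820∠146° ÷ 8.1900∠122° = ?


r = 6.0820 / 8.1900 = 0.7426
theta = 146° - 122° = 24° = 24° (mod 360)

0.7426 cis(24°)


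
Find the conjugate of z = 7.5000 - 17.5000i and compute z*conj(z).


z_bar = 7.5000 + 17.5000i
z*z_bar = 7.5^2 + (-17.5)^2 = 56.25 + 306.25 = 362.5

z_bar = 7.5000 + 17.5000i, z*z_bar = 362.5


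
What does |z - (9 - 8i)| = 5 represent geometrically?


|z - z0| = r is a circle with center z0 and radius r.
Center = (9, -8), radius = 5

Circle with center (9, -8) and radius 5


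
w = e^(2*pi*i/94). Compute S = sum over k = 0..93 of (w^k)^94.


The roots are w_k = w^k with w = e^(2*pi*i/94), and (w^k)^94 = (w^94)^k.
So S = 1 + u + u^2 + ... + u^(93) with u = w^94.
94 = 1*94 + 0, so 94 is a multiple of 94 and u = (w^94)^1 = 1.
Every one of the 94 terms equals 1: S = 94

S = 94


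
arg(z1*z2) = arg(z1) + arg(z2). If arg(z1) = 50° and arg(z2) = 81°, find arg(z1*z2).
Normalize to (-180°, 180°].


arg(z1*z2) = 50° + 81° = 131°
Normalized to (-180°, 180°]: 131°

131°


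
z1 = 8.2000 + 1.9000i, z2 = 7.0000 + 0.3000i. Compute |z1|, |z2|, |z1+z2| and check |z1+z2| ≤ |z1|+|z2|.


|z1| = sqrt(8.2^2 + 1.9^2) = sqrt(70.85) = 8.4172
|z2| = sqrt(7^2 + 0.3^2) = sqrt(49.09) = 7.0064
z1+z2 = 15.2000 + 2.2000i
|z1+z2| = sqrt(235.88) = 15.3584
|z1|+|z2| = 8.4172 + 7.0064 = 15.4236

|z1+z2| = 15.3584 ≤ |z1|+|z2| = 15.4236 (verified)


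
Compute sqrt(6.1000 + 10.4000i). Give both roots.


|z| = sqrt(37.21+108.16) = 12.0569
sqrt((|z|+a)/2) = sqrt((12.0569+6.1)/2) = sqrt(9.0785) = 3.0131
sqrt((|z|-a)/2) = sqrt((12.0569-6.1)/2) = sqrt(2.9785) = 1.7258

±(3.0131 + 1.7258i) i.e. 3.0131 + 1.7258i and -3.0131 - 1.7258i


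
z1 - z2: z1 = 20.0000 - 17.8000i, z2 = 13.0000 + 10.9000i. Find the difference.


Real: 20 - 13 = 7
Imag: -17.8 - 10.9 = -28.7

7.0000 - 28.7000i


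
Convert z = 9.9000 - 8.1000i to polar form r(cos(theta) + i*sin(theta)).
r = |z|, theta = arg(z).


r = sqrt(98.01+65.61) = sqrt(163.62) = 12.7914
theta = atan2(-8.1, 9.9) = -39.2894 degrees

r = 12.7914, theta = -39.2894 degrees


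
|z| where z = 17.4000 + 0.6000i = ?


|z| = sqrt(17.4^2 + 0.6^2) = sqrt(302.76 + 0.36) = sqrt(303.12) = 17.4103

|z| = 17.4103


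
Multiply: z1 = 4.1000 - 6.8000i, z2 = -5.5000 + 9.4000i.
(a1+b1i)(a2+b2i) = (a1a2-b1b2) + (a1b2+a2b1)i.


Real = 4.1*(-5.5) - (-6.8)*9.4 = -22.55 - (-63.92) = 41.37
Imag = 4.1*9.4 - (5.5)*(-6.8) = 38.54 + 37.4 = 75.94

41.3700 + 75.9400i


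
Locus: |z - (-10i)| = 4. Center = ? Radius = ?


|z - z0| = r is a circle with center z0 and radius r.
Center = (0, -10), radius = 4

Circle with center (0, -10) and radius 4


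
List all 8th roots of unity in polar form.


The 8th roots of unity are cis(360k/8°) for k=0..7
Angle step = 360/8 = 45°
Primitive root: cis(45°)
Primitive root = 0.7071 + 0.7071i

8 roots at angles: 0°, 45°, 90°, 135°, 180°, 225°, 270°, 315°


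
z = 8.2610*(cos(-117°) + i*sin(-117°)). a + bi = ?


a = 8.2610*cos(-117°) = 8.2610*(-0.45399) = -3.7504
b = 8.2610*sin(-117°) = 8.2610*(-0.891) = -7.3606

-3.7504 - 7.3606i


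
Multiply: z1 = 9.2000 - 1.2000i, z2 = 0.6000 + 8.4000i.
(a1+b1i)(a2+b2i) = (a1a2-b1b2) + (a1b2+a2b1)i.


Real = 9.2*0.6 - (-1.2)*8.4 = 5.52 - (-10.08) = 15.6
Imag = 9.2*8.4 + 0.6*(-1.2) = 77.28 - (0.72) = 76.56

15.6000 + 76.5600i


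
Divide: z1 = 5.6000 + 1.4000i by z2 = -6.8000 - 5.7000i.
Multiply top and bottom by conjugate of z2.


Conjugate of z2 = -6.8000 + 5.7000i
Numerator: (5.6000 + 1.4000i)(-6.8000 + 5.7000i) = -46.0600 + 22.4000i
Denominator: (-6.8)^2 + (-5.7)^2 = 78.73
Result = (-46.0600 + 22.4000i)/78.73

-0.5850 + 0.2845i


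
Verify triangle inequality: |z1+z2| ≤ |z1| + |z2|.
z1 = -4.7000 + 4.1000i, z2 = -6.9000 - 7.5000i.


|z1| = sqrt((-4.7)^2 + 4.1^2) = sqrt(38.9) = 6.2370
|z2| = sqrt((-6.9)^2 + (-7.5)^2) = sqrt(103.86) = 10.1912
z1+z2 = -11.6000 - 3.4000i
|z1+z2| = sqrt(146.12) = 12.0880
|z1|+|z2| = 6.2370 + 10.1912 = 16.4282

|z1+z2| = 12.0880 ≤ |z1|+|z2| = 16.4282 (verified)


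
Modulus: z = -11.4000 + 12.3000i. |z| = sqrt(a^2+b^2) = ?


|z| = sqrt((-11.4)^2 + 12.3^2) = sqrt(129.96 + 151.29) = sqrt(281.25) = 16.7705

|z| = 16.7705


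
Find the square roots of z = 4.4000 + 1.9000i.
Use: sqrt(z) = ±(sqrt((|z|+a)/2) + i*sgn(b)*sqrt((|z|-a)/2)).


|z| = sqrt(19.36+3.61) = 4.7927
sqrt((|z|+a)/2) = sqrt((4.7927+4.4)/2) = sqrt(4.5964) = 2.1439
sqrt((|z|-a)/2) = sqrt((4.7927-4.4)/2) = sqrt(0.1964) = 0.4431

±(2.1439 + 0.4431i) i.e. 2.1439 + 0.4431i and -2.1439 - 0.4431i


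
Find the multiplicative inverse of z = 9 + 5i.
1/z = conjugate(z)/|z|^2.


|z|^2 = 81+25 = 106
1/z = (9 - 5i)/106

1/z = 0.0849 - 0.0472i


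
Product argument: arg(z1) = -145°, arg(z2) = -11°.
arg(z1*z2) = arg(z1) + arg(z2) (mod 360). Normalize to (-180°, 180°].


arg(z1*z2) = -145° - 11° = -156°
Normalized to (-180°, 180°]: -156°

-156°


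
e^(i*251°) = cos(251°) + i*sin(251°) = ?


cos(251°) = -0.3256
sin(251°) = -0.9455

e^(i*251°) = -0.3256 - 0.9455i


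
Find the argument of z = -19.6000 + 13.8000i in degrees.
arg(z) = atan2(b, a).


Re = -19.6, Im = 13.8
arg = atan2(13.8, -19.6) = 144.8513 degrees

arg(z) = 144.8513 degrees


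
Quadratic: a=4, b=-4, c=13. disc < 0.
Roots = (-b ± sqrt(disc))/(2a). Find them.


disc = (-4)^2 - 4*4*13 = 16 - 208 = -192
sqrt(|disc|) = sqrt(192) = 13.8564
Real part = 4/(2*4) = 0.5000
Imag part = 13.8564/(2*4) = 1.7321

0.5000 ± 1.7321i
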